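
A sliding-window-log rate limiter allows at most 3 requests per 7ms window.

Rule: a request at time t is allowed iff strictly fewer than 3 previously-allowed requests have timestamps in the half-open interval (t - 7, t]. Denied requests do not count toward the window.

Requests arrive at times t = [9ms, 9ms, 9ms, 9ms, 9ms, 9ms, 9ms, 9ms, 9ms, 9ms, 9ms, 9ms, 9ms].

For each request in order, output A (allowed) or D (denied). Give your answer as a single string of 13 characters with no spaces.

Tracking allowed requests in the window:
  req#1 t=9ms: ALLOW
  req#2 t=9ms: ALLOW
  req#3 t=9ms: ALLOW
  req#4 t=9ms: DENY
  req#5 t=9ms: DENY
  req#6 t=9ms: DENY
  req#7 t=9ms: DENY
  req#8 t=9ms: DENY
  req#9 t=9ms: DENY
  req#10 t=9ms: DENY
  req#11 t=9ms: DENY
  req#12 t=9ms: DENY
  req#13 t=9ms: DENY

Answer: AAADDDDDDDDDD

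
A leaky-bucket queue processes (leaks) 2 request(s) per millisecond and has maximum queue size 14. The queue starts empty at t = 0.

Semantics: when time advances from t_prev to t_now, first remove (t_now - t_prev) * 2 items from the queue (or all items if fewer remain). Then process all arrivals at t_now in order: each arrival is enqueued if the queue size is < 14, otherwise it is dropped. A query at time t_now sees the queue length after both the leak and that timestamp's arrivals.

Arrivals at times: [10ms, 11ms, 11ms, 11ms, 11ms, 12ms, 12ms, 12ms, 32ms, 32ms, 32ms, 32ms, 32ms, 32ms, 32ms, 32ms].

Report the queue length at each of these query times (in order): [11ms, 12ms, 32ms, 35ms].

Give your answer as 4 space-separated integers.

Answer: 4 5 8 2

Derivation:
Queue lengths at query times:
  query t=11ms: backlog = 4
  query t=12ms: backlog = 5
  query t=32ms: backlog = 8
  query t=35ms: backlog = 2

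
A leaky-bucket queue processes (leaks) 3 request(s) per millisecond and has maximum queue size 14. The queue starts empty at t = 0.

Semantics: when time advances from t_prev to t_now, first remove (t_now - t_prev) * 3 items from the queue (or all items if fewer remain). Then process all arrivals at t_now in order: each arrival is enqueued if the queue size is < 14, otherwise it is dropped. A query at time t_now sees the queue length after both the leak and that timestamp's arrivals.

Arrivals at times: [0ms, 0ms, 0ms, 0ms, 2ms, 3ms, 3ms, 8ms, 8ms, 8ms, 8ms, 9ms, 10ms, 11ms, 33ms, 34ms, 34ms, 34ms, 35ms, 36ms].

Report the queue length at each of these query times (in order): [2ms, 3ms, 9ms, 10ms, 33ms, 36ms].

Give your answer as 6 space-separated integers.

Queue lengths at query times:
  query t=2ms: backlog = 1
  query t=3ms: backlog = 2
  query t=9ms: backlog = 2
  query t=10ms: backlog = 1
  query t=33ms: backlog = 1
  query t=36ms: backlog = 1

Answer: 1 2 2 1 1 1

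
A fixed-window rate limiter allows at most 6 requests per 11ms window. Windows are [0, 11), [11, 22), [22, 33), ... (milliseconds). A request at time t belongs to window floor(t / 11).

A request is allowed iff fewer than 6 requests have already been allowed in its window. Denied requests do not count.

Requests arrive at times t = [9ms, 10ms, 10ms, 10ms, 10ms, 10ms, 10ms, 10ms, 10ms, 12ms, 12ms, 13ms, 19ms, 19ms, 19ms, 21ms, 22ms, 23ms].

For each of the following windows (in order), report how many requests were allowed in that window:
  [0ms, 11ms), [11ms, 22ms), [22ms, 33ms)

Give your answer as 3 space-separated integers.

Answer: 6 6 2

Derivation:
Processing requests:
  req#1 t=9ms (window 0): ALLOW
  req#2 t=10ms (window 0): ALLOW
  req#3 t=10ms (window 0): ALLOW
  req#4 t=10ms (window 0): ALLOW
  req#5 t=10ms (window 0): ALLOW
  req#6 t=10ms (window 0): ALLOW
  req#7 t=10ms (window 0): DENY
  req#8 t=10ms (window 0): DENY
  req#9 t=10ms (window 0): DENY
  req#10 t=12ms (window 1): ALLOW
  req#11 t=12ms (window 1): ALLOW
  req#12 t=13ms (window 1): ALLOW
  req#13 t=19ms (window 1): ALLOW
  req#14 t=19ms (window 1): ALLOW
  req#15 t=19ms (window 1): ALLOW
  req#16 t=21ms (window 1): DENY
  req#17 t=22ms (window 2): ALLOW
  req#18 t=23ms (window 2): ALLOW

Allowed counts by window: 6 6 2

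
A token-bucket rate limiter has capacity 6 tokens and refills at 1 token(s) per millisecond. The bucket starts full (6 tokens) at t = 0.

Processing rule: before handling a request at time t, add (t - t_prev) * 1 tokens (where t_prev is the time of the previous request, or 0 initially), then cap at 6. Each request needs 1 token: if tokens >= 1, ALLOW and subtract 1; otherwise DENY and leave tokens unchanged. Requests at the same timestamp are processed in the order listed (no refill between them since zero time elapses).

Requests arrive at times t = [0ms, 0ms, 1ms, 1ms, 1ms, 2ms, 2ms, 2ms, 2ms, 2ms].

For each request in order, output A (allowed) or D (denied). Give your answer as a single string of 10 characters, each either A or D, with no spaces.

Answer: AAAAAAAADD

Derivation:
Simulating step by step:
  req#1 t=0ms: ALLOW
  req#2 t=0ms: ALLOW
  req#3 t=1ms: ALLOW
  req#4 t=1ms: ALLOW
  req#5 t=1ms: ALLOW
  req#6 t=2ms: ALLOW
  req#7 t=2ms: ALLOW
  req#8 t=2ms: ALLOW
  req#9 t=2ms: DENY
  req#10 t=2ms: DENY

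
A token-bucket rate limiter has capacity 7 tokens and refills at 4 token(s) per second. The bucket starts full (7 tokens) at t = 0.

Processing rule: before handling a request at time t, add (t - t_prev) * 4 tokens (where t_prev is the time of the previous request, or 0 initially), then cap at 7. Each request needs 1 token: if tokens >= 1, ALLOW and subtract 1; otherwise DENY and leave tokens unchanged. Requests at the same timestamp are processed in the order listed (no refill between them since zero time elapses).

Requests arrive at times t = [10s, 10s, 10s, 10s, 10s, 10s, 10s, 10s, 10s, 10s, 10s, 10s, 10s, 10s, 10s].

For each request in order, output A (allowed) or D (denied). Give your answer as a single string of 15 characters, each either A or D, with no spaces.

Answer: AAAAAAADDDDDDDD

Derivation:
Simulating step by step:
  req#1 t=10s: ALLOW
  req#2 t=10s: ALLOW
  req#3 t=10s: ALLOW
  req#4 t=10s: ALLOW
  req#5 t=10s: ALLOW
  req#6 t=10s: ALLOW
  req#7 t=10s: ALLOW
  req#8 t=10s: DENY
  req#9 t=10s: DENY
  req#10 t=10s: DENY
  req#11 t=10s: DENY
  req#12 t=10s: DENY
  req#13 t=10s: DENY
  req#14 t=10s: DENY
  req#15 t=10s: DENY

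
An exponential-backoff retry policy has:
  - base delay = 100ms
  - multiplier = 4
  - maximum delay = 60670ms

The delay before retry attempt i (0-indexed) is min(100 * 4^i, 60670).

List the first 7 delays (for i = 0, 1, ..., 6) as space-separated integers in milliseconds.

Answer: 100 400 1600 6400 25600 60670 60670

Derivation:
Computing each delay:
  i=0: min(100*4^0, 60670) = 100
  i=1: min(100*4^1, 60670) = 400
  i=2: min(100*4^2, 60670) = 1600
  i=3: min(100*4^3, 60670) = 6400
  i=4: min(100*4^4, 60670) = 25600
  i=5: min(100*4^5, 60670) = 60670
  i=6: min(100*4^6, 60670) = 60670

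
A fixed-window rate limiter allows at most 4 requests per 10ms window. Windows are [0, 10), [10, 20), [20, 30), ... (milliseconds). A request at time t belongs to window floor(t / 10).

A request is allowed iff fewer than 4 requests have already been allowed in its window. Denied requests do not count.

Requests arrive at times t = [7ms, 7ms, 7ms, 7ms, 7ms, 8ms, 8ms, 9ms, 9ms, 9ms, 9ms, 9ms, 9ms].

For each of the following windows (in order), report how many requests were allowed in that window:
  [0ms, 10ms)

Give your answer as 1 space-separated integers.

Processing requests:
  req#1 t=7ms (window 0): ALLOW
  req#2 t=7ms (window 0): ALLOW
  req#3 t=7ms (window 0): ALLOW
  req#4 t=7ms (window 0): ALLOW
  req#5 t=7ms (window 0): DENY
  req#6 t=8ms (window 0): DENY
  req#7 t=8ms (window 0): DENY
  req#8 t=9ms (window 0): DENY
  req#9 t=9ms (window 0): DENY
  req#10 t=9ms (window 0): DENY
  req#11 t=9ms (window 0): DENY
  req#12 t=9ms (window 0): DENY
  req#13 t=9ms (window 0): DENY

Allowed counts by window: 4

Answer: 4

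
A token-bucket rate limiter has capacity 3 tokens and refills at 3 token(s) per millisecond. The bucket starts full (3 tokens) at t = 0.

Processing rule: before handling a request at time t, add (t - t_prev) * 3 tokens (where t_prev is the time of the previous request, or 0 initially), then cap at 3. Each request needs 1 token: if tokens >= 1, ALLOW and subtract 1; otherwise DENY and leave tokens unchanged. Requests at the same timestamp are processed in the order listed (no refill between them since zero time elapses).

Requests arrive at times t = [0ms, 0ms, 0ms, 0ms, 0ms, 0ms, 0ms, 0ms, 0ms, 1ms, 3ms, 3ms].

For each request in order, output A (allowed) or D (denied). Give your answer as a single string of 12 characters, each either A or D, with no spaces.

Answer: AAADDDDDDAAA

Derivation:
Simulating step by step:
  req#1 t=0ms: ALLOW
  req#2 t=0ms: ALLOW
  req#3 t=0ms: ALLOW
  req#4 t=0ms: DENY
  req#5 t=0ms: DENY
  req#6 t=0ms: DENY
  req#7 t=0ms: DENY
  req#8 t=0ms: DENY
  req#9 t=0ms: DENY
  req#10 t=1ms: ALLOW
  req#11 t=3ms: ALLOW
  req#12 t=3ms: ALLOW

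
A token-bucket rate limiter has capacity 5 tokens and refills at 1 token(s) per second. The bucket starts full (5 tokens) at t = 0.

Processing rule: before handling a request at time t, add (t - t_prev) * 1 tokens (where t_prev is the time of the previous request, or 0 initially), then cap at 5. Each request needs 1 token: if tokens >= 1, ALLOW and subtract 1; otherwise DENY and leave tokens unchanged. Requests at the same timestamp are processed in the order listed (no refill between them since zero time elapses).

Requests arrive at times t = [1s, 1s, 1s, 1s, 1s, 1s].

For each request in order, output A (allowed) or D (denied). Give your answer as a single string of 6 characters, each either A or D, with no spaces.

Simulating step by step:
  req#1 t=1s: ALLOW
  req#2 t=1s: ALLOW
  req#3 t=1s: ALLOW
  req#4 t=1s: ALLOW
  req#5 t=1s: ALLOW
  req#6 t=1s: DENY

Answer: AAAAAD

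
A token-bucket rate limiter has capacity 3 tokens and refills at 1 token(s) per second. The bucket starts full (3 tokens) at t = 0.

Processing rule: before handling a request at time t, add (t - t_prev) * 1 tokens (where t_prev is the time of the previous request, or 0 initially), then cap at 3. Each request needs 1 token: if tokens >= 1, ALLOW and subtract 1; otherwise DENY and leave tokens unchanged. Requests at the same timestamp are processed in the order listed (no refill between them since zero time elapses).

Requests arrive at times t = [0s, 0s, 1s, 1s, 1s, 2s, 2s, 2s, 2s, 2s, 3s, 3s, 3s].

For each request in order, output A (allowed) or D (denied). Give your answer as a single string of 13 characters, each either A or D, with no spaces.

Answer: AAAADADDDDADD

Derivation:
Simulating step by step:
  req#1 t=0s: ALLOW
  req#2 t=0s: ALLOW
  req#3 t=1s: ALLOW
  req#4 t=1s: ALLOW
  req#5 t=1s: DENY
  req#6 t=2s: ALLOW
  req#7 t=2s: DENY
  req#8 t=2s: DENY
  req#9 t=2s: DENY
  req#10 t=2s: DENY
  req#11 t=3s: ALLOW
  req#12 t=3s: DENY
  req#13 t=3s: DENY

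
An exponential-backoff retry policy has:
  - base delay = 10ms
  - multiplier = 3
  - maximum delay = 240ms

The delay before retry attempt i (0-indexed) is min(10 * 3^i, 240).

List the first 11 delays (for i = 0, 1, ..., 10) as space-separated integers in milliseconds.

Computing each delay:
  i=0: min(10*3^0, 240) = 10
  i=1: min(10*3^1, 240) = 30
  i=2: min(10*3^2, 240) = 90
  i=3: min(10*3^3, 240) = 240
  i=4: min(10*3^4, 240) = 240
  i=5: min(10*3^5, 240) = 240
  i=6: min(10*3^6, 240) = 240
  i=7: min(10*3^7, 240) = 240
  i=8: min(10*3^8, 240) = 240
  i=9: min(10*3^9, 240) = 240
  i=10: min(10*3^10, 240) = 240

Answer: 10 30 90 240 240 240 240 240 240 240 240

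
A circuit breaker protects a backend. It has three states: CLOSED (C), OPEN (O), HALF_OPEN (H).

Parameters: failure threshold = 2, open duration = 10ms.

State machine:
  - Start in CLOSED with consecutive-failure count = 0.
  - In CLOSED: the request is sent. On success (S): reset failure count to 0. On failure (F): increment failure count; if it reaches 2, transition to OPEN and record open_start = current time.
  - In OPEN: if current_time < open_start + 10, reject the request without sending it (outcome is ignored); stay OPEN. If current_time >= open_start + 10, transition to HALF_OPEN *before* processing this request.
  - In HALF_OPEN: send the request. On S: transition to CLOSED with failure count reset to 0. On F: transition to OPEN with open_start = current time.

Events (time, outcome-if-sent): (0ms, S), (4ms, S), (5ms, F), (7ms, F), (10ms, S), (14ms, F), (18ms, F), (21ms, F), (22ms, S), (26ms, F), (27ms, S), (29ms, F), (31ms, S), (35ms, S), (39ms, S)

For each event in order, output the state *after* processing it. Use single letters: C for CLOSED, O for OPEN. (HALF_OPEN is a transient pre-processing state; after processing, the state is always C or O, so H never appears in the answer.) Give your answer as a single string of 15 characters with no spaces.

State after each event:
  event#1 t=0ms outcome=S: state=CLOSED
  event#2 t=4ms outcome=S: state=CLOSED
  event#3 t=5ms outcome=F: state=CLOSED
  event#4 t=7ms outcome=F: state=OPEN
  event#5 t=10ms outcome=S: state=OPEN
  event#6 t=14ms outcome=F: state=OPEN
  event#7 t=18ms outcome=F: state=OPEN
  event#8 t=21ms outcome=F: state=OPEN
  event#9 t=22ms outcome=S: state=OPEN
  event#10 t=26ms outcome=F: state=OPEN
  event#11 t=27ms outcome=S: state=OPEN
  event#12 t=29ms outcome=F: state=OPEN
  event#13 t=31ms outcome=S: state=OPEN
  event#14 t=35ms outcome=S: state=OPEN
  event#15 t=39ms outcome=S: state=CLOSED

Answer: CCCOOOOOOOOOOOC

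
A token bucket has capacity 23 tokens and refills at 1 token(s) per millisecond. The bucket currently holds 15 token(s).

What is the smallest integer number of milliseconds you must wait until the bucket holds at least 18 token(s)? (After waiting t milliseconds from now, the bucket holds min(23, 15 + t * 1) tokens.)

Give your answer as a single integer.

Answer: 3

Derivation:
Need 15 + t * 1 >= 18, so t >= 3/1.
Smallest integer t = ceil(3/1) = 3.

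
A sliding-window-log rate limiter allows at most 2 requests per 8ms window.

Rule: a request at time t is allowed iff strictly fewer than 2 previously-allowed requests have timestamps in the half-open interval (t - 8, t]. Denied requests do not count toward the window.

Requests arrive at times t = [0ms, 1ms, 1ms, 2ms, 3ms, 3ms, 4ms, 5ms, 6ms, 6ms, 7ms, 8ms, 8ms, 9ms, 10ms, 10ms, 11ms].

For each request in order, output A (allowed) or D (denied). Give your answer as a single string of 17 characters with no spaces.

Answer: AADDDDDDDDDADADDD

Derivation:
Tracking allowed requests in the window:
  req#1 t=0ms: ALLOW
  req#2 t=1ms: ALLOW
  req#3 t=1ms: DENY
  req#4 t=2ms: DENY
  req#5 t=3ms: DENY
  req#6 t=3ms: DENY
  req#7 t=4ms: DENY
  req#8 t=5ms: DENY
  req#9 t=6ms: DENY
  req#10 t=6ms: DENY
  req#11 t=7ms: DENY
  req#12 t=8ms: ALLOW
  req#13 t=8ms: DENY
  req#14 t=9ms: ALLOW
  req#15 t=10ms: DENY
  req#16 t=10ms: DENY
  req#17 t=11ms: DENY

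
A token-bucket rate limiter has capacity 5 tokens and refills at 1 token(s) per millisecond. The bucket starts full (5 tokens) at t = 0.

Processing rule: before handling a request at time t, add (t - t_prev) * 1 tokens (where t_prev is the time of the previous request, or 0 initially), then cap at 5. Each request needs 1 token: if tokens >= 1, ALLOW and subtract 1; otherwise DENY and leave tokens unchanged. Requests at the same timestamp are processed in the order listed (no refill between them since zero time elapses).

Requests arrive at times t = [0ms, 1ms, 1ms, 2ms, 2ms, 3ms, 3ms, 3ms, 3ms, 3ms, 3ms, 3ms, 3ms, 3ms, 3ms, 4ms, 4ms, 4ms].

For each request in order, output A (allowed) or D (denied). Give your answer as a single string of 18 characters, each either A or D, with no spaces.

Simulating step by step:
  req#1 t=0ms: ALLOW
  req#2 t=1ms: ALLOW
  req#3 t=1ms: ALLOW
  req#4 t=2ms: ALLOW
  req#5 t=2ms: ALLOW
  req#6 t=3ms: ALLOW
  req#7 t=3ms: ALLOW
  req#8 t=3ms: ALLOW
  req#9 t=3ms: DENY
  req#10 t=3ms: DENY
  req#11 t=3ms: DENY
  req#12 t=3ms: DENY
  req#13 t=3ms: DENY
  req#14 t=3ms: DENY
  req#15 t=3ms: DENY
  req#16 t=4ms: ALLOW
  req#17 t=4ms: DENY
  req#18 t=4ms: DENY

Answer: AAAAAAAADDDDDDDADD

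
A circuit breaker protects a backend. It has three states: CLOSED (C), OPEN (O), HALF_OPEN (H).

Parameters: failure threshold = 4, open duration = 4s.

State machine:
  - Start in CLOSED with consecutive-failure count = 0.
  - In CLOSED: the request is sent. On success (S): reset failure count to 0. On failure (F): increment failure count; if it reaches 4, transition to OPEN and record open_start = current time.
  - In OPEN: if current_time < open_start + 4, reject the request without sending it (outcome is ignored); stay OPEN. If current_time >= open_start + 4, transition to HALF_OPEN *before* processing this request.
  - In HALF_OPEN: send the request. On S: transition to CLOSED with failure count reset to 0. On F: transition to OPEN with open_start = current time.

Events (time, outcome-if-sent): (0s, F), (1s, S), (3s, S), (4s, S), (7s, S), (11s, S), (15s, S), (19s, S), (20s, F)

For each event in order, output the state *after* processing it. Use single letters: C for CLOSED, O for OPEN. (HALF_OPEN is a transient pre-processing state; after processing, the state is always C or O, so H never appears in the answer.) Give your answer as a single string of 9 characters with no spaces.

State after each event:
  event#1 t=0s outcome=F: state=CLOSED
  event#2 t=1s outcome=S: state=CLOSED
  event#3 t=3s outcome=S: state=CLOSED
  event#4 t=4s outcome=S: state=CLOSED
  event#5 t=7s outcome=S: state=CLOSED
  event#6 t=11s outcome=S: state=CLOSED
  event#7 t=15s outcome=S: state=CLOSED
  event#8 t=19s outcome=S: state=CLOSED
  event#9 t=20s outcome=F: state=CLOSED

Answer: CCCCCCCCC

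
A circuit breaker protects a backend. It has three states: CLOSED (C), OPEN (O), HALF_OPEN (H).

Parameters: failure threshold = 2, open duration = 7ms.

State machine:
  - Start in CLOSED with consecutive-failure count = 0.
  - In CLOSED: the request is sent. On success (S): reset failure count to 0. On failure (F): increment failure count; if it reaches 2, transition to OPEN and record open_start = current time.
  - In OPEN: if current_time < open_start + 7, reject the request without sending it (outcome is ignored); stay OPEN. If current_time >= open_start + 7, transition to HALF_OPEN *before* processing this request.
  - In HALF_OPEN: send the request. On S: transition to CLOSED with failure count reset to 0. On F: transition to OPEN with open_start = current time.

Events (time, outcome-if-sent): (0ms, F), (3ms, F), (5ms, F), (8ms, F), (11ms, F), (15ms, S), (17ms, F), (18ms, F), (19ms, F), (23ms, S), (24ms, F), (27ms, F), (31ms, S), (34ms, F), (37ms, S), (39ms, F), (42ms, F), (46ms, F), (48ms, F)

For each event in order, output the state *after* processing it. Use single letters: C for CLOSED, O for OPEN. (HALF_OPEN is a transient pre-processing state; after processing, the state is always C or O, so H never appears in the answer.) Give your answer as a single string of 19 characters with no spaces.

State after each event:
  event#1 t=0ms outcome=F: state=CLOSED
  event#2 t=3ms outcome=F: state=OPEN
  event#3 t=5ms outcome=F: state=OPEN
  event#4 t=8ms outcome=F: state=OPEN
  event#5 t=11ms outcome=F: state=OPEN
  event#6 t=15ms outcome=S: state=OPEN
  event#7 t=17ms outcome=F: state=OPEN
  event#8 t=18ms outcome=F: state=OPEN
  event#9 t=19ms outcome=F: state=OPEN
  event#10 t=23ms outcome=S: state=OPEN
  event#11 t=24ms outcome=F: state=OPEN
  event#12 t=27ms outcome=F: state=OPEN
  event#13 t=31ms outcome=S: state=OPEN
  event#14 t=34ms outcome=F: state=OPEN
  event#15 t=37ms outcome=S: state=OPEN
  event#16 t=39ms outcome=F: state=OPEN
  event#17 t=42ms outcome=F: state=OPEN
  event#18 t=46ms outcome=F: state=OPEN
  event#19 t=48ms outcome=F: state=OPEN

Answer: COOOOOOOOOOOOOOOOOO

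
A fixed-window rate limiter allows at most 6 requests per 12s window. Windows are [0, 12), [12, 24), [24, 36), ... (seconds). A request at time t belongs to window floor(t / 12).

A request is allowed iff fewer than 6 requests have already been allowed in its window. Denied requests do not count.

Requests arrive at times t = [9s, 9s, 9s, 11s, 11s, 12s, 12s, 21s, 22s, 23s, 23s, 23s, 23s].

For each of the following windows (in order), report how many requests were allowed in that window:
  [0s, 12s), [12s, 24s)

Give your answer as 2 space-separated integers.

Answer: 5 6

Derivation:
Processing requests:
  req#1 t=9s (window 0): ALLOW
  req#2 t=9s (window 0): ALLOW
  req#3 t=9s (window 0): ALLOW
  req#4 t=11s (window 0): ALLOW
  req#5 t=11s (window 0): ALLOW
  req#6 t=12s (window 1): ALLOW
  req#7 t=12s (window 1): ALLOW
  req#8 t=21s (window 1): ALLOW
  req#9 t=22s (window 1): ALLOW
  req#10 t=23s (window 1): ALLOW
  req#11 t=23s (window 1): ALLOW
  req#12 t=23s (window 1): DENY
  req#13 t=23s (window 1): DENY

Allowed counts by window: 5 6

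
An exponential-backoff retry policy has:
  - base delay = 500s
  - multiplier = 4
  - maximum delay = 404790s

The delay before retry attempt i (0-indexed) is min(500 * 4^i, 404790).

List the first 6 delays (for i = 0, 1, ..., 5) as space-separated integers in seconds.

Computing each delay:
  i=0: min(500*4^0, 404790) = 500
  i=1: min(500*4^1, 404790) = 2000
  i=2: min(500*4^2, 404790) = 8000
  i=3: min(500*4^3, 404790) = 32000
  i=4: min(500*4^4, 404790) = 128000
  i=5: min(500*4^5, 404790) = 404790

Answer: 500 2000 8000 32000 128000 404790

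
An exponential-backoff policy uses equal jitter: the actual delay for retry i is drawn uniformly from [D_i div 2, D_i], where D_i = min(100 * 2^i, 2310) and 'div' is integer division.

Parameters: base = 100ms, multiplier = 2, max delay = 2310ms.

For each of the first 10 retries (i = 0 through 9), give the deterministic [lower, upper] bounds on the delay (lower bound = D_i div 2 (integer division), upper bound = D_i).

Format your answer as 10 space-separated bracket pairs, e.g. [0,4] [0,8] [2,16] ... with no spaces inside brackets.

Computing bounds per retry:
  i=0: D_i=min(100*2^0,2310)=100, bounds=[50,100]
  i=1: D_i=min(100*2^1,2310)=200, bounds=[100,200]
  i=2: D_i=min(100*2^2,2310)=400, bounds=[200,400]
  i=3: D_i=min(100*2^3,2310)=800, bounds=[400,800]
  i=4: D_i=min(100*2^4,2310)=1600, bounds=[800,1600]
  i=5: D_i=min(100*2^5,2310)=2310, bounds=[1155,2310]
  i=6: D_i=min(100*2^6,2310)=2310, bounds=[1155,2310]
  i=7: D_i=min(100*2^7,2310)=2310, bounds=[1155,2310]
  i=8: D_i=min(100*2^8,2310)=2310, bounds=[1155,2310]
  i=9: D_i=min(100*2^9,2310)=2310, bounds=[1155,2310]

Answer: [50,100] [100,200] [200,400] [400,800] [800,1600] [1155,2310] [1155,2310] [1155,2310] [1155,2310] [1155,2310]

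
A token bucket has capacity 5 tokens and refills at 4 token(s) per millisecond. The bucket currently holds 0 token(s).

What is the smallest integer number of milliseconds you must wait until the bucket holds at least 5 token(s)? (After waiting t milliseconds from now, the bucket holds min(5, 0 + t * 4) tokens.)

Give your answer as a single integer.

Need 0 + t * 4 >= 5, so t >= 5/4.
Smallest integer t = ceil(5/4) = 2.

Answer: 2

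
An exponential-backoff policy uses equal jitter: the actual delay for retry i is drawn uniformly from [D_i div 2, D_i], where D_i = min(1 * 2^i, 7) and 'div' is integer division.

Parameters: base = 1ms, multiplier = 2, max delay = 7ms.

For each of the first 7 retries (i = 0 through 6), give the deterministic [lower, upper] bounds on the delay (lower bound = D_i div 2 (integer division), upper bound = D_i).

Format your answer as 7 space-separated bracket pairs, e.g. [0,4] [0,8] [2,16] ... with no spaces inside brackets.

Computing bounds per retry:
  i=0: D_i=min(1*2^0,7)=1, bounds=[0,1]
  i=1: D_i=min(1*2^1,7)=2, bounds=[1,2]
  i=2: D_i=min(1*2^2,7)=4, bounds=[2,4]
  i=3: D_i=min(1*2^3,7)=7, bounds=[3,7]
  i=4: D_i=min(1*2^4,7)=7, bounds=[3,7]
  i=5: D_i=min(1*2^5,7)=7, bounds=[3,7]
  i=6: D_i=min(1*2^6,7)=7, bounds=[3,7]

Answer: [0,1] [1,2] [2,4] [3,7] [3,7] [3,7] [3,7]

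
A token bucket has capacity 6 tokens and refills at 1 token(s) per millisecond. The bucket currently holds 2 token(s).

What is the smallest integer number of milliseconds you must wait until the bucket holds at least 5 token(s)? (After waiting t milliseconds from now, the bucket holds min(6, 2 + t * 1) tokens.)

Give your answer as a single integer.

Need 2 + t * 1 >= 5, so t >= 3/1.
Smallest integer t = ceil(3/1) = 3.

Answer: 3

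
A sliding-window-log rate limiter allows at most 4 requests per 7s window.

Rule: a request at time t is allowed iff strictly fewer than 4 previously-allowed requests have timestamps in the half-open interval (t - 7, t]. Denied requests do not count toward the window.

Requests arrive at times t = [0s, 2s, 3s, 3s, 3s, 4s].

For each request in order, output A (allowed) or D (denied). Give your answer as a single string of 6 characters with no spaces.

Tracking allowed requests in the window:
  req#1 t=0s: ALLOW
  req#2 t=2s: ALLOW
  req#3 t=3s: ALLOW
  req#4 t=3s: ALLOW
  req#5 t=3s: DENY
  req#6 t=4s: DENY

Answer: AAAADD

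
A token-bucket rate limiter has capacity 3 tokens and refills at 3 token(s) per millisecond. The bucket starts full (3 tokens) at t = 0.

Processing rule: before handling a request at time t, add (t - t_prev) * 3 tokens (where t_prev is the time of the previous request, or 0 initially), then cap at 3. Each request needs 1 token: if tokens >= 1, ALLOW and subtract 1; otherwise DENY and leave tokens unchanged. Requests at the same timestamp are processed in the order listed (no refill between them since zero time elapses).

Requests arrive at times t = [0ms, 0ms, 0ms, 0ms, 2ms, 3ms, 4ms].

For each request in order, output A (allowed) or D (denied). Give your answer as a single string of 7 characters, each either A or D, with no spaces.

Answer: AAADAAA

Derivation:
Simulating step by step:
  req#1 t=0ms: ALLOW
  req#2 t=0ms: ALLOW
  req#3 t=0ms: ALLOW
  req#4 t=0ms: DENY
  req#5 t=2ms: ALLOW
  req#6 t=3ms: ALLOW
  req#7 t=4ms: ALLOW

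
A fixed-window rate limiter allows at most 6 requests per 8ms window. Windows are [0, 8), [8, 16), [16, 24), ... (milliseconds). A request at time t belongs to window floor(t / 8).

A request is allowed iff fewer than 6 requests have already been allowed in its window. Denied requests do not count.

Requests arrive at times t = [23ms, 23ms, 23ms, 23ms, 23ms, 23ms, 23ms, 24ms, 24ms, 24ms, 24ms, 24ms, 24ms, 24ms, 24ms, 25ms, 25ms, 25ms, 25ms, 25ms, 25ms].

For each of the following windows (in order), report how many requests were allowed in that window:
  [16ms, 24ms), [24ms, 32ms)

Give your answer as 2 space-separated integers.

Processing requests:
  req#1 t=23ms (window 2): ALLOW
  req#2 t=23ms (window 2): ALLOW
  req#3 t=23ms (window 2): ALLOW
  req#4 t=23ms (window 2): ALLOW
  req#5 t=23ms (window 2): ALLOW
  req#6 t=23ms (window 2): ALLOW
  req#7 t=23ms (window 2): DENY
  req#8 t=24ms (window 3): ALLOW
  req#9 t=24ms (window 3): ALLOW
  req#10 t=24ms (window 3): ALLOW
  req#11 t=24ms (window 3): ALLOW
  req#12 t=24ms (window 3): ALLOW
  req#13 t=24ms (window 3): ALLOW
  req#14 t=24ms (window 3): DENY
  req#15 t=24ms (window 3): DENY
  req#16 t=25ms (window 3): DENY
  req#17 t=25ms (window 3): DENY
  req#18 t=25ms (window 3): DENY
  req#19 t=25ms (window 3): DENY
  req#20 t=25ms (window 3): DENY
  req#21 t=25ms (window 3): DENY

Allowed counts by window: 6 6

Answer: 6 6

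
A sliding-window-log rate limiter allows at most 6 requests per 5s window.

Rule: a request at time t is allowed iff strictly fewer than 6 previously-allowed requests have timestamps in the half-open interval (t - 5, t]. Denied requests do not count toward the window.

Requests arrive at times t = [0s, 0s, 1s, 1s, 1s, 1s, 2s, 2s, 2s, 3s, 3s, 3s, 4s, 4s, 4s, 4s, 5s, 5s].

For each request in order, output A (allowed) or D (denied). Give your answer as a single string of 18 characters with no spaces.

Tracking allowed requests in the window:
  req#1 t=0s: ALLOW
  req#2 t=0s: ALLOW
  req#3 t=1s: ALLOW
  req#4 t=1s: ALLOW
  req#5 t=1s: ALLOW
  req#6 t=1s: ALLOW
  req#7 t=2s: DENY
  req#8 t=2s: DENY
  req#9 t=2s: DENY
  req#10 t=3s: DENY
  req#11 t=3s: DENY
  req#12 t=3s: DENY
  req#13 t=4s: DENY
  req#14 t=4s: DENY
  req#15 t=4s: DENY
  req#16 t=4s: DENY
  req#17 t=5s: ALLOW
  req#18 t=5s: ALLOW

Answer: AAAAAADDDDDDDDDDAA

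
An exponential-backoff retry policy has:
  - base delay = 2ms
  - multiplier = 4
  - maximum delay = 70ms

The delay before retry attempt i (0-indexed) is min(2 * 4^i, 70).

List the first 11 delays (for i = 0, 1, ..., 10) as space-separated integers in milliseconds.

Answer: 2 8 32 70 70 70 70 70 70 70 70

Derivation:
Computing each delay:
  i=0: min(2*4^0, 70) = 2
  i=1: min(2*4^1, 70) = 8
  i=2: min(2*4^2, 70) = 32
  i=3: min(2*4^3, 70) = 70
  i=4: min(2*4^4, 70) = 70
  i=5: min(2*4^5, 70) = 70
  i=6: min(2*4^6, 70) = 70
  i=7: min(2*4^7, 70) = 70
  i=8: min(2*4^8, 70) = 70
  i=9: min(2*4^9, 70) = 70
  i=10: min(2*4^10, 70) = 70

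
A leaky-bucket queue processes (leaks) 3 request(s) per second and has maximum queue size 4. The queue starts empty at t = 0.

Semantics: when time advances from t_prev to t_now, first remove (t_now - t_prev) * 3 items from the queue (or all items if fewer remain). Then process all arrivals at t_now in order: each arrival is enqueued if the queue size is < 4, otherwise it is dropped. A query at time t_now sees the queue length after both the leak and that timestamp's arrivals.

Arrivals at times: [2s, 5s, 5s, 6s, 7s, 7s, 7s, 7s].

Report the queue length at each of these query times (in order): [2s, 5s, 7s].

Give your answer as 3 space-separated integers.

Answer: 1 2 4

Derivation:
Queue lengths at query times:
  query t=2s: backlog = 1
  query t=5s: backlog = 2
  query t=7s: backlog = 4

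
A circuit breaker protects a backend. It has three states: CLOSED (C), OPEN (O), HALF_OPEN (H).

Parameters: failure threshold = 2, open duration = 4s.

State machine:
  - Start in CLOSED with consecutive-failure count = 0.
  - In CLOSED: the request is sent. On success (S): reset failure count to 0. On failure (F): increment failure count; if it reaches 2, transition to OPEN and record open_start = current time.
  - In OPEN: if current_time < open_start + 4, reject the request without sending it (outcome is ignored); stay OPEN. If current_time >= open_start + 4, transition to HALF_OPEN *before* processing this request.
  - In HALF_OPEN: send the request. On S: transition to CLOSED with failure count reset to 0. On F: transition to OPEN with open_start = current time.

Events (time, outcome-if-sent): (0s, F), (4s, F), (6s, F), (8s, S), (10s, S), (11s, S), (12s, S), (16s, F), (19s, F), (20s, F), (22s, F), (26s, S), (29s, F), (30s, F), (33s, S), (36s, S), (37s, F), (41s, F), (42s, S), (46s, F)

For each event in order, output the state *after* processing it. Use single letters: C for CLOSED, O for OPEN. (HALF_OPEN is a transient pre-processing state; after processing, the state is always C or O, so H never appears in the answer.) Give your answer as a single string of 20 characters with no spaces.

Answer: COOCCCCCOOOCCOOCCOOO

Derivation:
State after each event:
  event#1 t=0s outcome=F: state=CLOSED
  event#2 t=4s outcome=F: state=OPEN
  event#3 t=6s outcome=F: state=OPEN
  event#4 t=8s outcome=S: state=CLOSED
  event#5 t=10s outcome=S: state=CLOSED
  event#6 t=11s outcome=S: state=CLOSED
  event#7 t=12s outcome=S: state=CLOSED
  event#8 t=16s outcome=F: state=CLOSED
  event#9 t=19s outcome=F: state=OPEN
  event#10 t=20s outcome=F: state=OPEN
  event#11 t=22s outcome=F: state=OPEN
  event#12 t=26s outcome=S: state=CLOSED
  event#13 t=29s outcome=F: state=CLOSED
  event#14 t=30s outcome=F: state=OPEN
  event#15 t=33s outcome=S: state=OPEN
  event#16 t=36s outcome=S: state=CLOSED
  event#17 t=37s outcome=F: state=CLOSED
  event#18 t=41s outcome=F: state=OPEN
  event#19 t=42s outcome=S: state=OPEN
  event#20 t=46s outcome=F: state=OPEN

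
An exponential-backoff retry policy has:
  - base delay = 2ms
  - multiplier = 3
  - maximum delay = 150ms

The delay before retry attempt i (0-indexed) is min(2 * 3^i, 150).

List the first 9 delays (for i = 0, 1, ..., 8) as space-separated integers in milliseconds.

Answer: 2 6 18 54 150 150 150 150 150

Derivation:
Computing each delay:
  i=0: min(2*3^0, 150) = 2
  i=1: min(2*3^1, 150) = 6
  i=2: min(2*3^2, 150) = 18
  i=3: min(2*3^3, 150) = 54
  i=4: min(2*3^4, 150) = 150
  i=5: min(2*3^5, 150) = 150
  i=6: min(2*3^6, 150) = 150
  i=7: min(2*3^7, 150) = 150
  i=8: min(2*3^8, 150) = 150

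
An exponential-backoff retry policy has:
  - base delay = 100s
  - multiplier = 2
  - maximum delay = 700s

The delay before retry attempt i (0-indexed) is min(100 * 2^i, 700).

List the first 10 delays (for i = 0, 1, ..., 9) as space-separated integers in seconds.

Computing each delay:
  i=0: min(100*2^0, 700) = 100
  i=1: min(100*2^1, 700) = 200
  i=2: min(100*2^2, 700) = 400
  i=3: min(100*2^3, 700) = 700
  i=4: min(100*2^4, 700) = 700
  i=5: min(100*2^5, 700) = 700
  i=6: min(100*2^6, 700) = 700
  i=7: min(100*2^7, 700) = 700
  i=8: min(100*2^8, 700) = 700
  i=9: min(100*2^9, 700) = 700

Answer: 100 200 400 700 700 700 700 700 700 700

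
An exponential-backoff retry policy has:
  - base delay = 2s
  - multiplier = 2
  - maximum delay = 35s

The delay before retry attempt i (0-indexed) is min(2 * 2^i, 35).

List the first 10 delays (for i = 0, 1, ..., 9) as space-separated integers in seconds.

Answer: 2 4 8 16 32 35 35 35 35 35

Derivation:
Computing each delay:
  i=0: min(2*2^0, 35) = 2
  i=1: min(2*2^1, 35) = 4
  i=2: min(2*2^2, 35) = 8
  i=3: min(2*2^3, 35) = 16
  i=4: min(2*2^4, 35) = 32
  i=5: min(2*2^5, 35) = 35
  i=6: min(2*2^6, 35) = 35
  i=7: min(2*2^7, 35) = 35
  i=8: min(2*2^8, 35) = 35
  i=9: min(2*2^9, 35) = 35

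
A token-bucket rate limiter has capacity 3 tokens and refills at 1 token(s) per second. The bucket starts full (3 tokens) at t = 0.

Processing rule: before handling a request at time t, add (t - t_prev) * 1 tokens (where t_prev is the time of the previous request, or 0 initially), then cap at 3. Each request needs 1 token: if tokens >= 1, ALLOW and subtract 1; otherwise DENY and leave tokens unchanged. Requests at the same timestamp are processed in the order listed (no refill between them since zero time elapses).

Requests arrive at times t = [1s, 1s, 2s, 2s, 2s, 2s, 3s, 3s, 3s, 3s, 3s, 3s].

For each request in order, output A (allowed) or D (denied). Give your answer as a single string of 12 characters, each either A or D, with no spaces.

Answer: AAAADDADDDDD

Derivation:
Simulating step by step:
  req#1 t=1s: ALLOW
  req#2 t=1s: ALLOW
  req#3 t=2s: ALLOW
  req#4 t=2s: ALLOW
  req#5 t=2s: DENY
  req#6 t=2s: DENY
  req#7 t=3s: ALLOW
  req#8 t=3s: DENY
  req#9 t=3s: DENY
  req#10 t=3s: DENY
  req#11 t=3s: DENY
  req#12 t=3s: DENY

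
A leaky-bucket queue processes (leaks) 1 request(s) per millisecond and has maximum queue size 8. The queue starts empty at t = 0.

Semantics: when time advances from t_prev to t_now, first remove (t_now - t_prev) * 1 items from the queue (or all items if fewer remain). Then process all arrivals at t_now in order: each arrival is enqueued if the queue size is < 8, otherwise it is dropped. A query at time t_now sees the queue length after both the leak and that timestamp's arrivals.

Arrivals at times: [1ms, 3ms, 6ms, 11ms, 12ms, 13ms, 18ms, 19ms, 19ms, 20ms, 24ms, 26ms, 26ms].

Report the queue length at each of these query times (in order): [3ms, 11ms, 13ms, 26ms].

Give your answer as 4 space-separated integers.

Queue lengths at query times:
  query t=3ms: backlog = 1
  query t=11ms: backlog = 1
  query t=13ms: backlog = 1
  query t=26ms: backlog = 2

Answer: 1 1 1 2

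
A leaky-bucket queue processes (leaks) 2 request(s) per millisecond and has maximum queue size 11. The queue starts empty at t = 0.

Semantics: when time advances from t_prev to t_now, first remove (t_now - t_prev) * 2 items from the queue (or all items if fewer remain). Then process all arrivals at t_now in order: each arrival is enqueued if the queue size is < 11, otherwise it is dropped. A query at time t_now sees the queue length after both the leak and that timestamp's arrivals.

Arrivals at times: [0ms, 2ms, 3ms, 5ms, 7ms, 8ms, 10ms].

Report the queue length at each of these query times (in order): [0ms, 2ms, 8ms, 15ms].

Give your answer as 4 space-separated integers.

Answer: 1 1 1 0

Derivation:
Queue lengths at query times:
  query t=0ms: backlog = 1
  query t=2ms: backlog = 1
  query t=8ms: backlog = 1
  query t=15ms: backlog = 0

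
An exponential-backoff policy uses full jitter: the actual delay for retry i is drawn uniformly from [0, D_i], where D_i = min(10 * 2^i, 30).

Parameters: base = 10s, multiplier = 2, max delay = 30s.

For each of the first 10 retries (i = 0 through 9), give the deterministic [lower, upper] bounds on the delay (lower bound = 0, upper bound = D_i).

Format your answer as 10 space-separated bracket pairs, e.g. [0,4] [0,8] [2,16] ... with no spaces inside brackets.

Answer: [0,10] [0,20] [0,30] [0,30] [0,30] [0,30] [0,30] [0,30] [0,30] [0,30]

Derivation:
Computing bounds per retry:
  i=0: D_i=min(10*2^0,30)=10, bounds=[0,10]
  i=1: D_i=min(10*2^1,30)=20, bounds=[0,20]
  i=2: D_i=min(10*2^2,30)=30, bounds=[0,30]
  i=3: D_i=min(10*2^3,30)=30, bounds=[0,30]
  i=4: D_i=min(10*2^4,30)=30, bounds=[0,30]
  i=5: D_i=min(10*2^5,30)=30, bounds=[0,30]
  i=6: D_i=min(10*2^6,30)=30, bounds=[0,30]
  i=7: D_i=min(10*2^7,30)=30, bounds=[0,30]
  i=8: D_i=min(10*2^8,30)=30, bounds=[0,30]
  i=9: D_i=min(10*2^9,30)=30, bounds=[0,30]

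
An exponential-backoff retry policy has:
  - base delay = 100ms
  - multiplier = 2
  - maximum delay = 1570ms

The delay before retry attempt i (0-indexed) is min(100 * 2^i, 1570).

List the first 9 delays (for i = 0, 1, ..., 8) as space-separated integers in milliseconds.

Answer: 100 200 400 800 1570 1570 1570 1570 1570

Derivation:
Computing each delay:
  i=0: min(100*2^0, 1570) = 100
  i=1: min(100*2^1, 1570) = 200
  i=2: min(100*2^2, 1570) = 400
  i=3: min(100*2^3, 1570) = 800
  i=4: min(100*2^4, 1570) = 1570
  i=5: min(100*2^5, 1570) = 1570
  i=6: min(100*2^6, 1570) = 1570
  i=7: min(100*2^7, 1570) = 1570
  i=8: min(100*2^8, 1570) = 1570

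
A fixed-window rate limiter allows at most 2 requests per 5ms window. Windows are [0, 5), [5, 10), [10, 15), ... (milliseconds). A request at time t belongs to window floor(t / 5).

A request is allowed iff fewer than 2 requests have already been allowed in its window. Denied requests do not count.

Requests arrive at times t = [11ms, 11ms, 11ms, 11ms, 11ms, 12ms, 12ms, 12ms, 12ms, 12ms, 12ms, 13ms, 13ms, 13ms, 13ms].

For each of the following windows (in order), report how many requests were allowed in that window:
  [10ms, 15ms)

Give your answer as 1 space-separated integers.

Answer: 2

Derivation:
Processing requests:
  req#1 t=11ms (window 2): ALLOW
  req#2 t=11ms (window 2): ALLOW
  req#3 t=11ms (window 2): DENY
  req#4 t=11ms (window 2): DENY
  req#5 t=11ms (window 2): DENY
  req#6 t=12ms (window 2): DENY
  req#7 t=12ms (window 2): DENY
  req#8 t=12ms (window 2): DENY
  req#9 t=12ms (window 2): DENY
  req#10 t=12ms (window 2): DENY
  req#11 t=12ms (window 2): DENY
  req#12 t=13ms (window 2): DENY
  req#13 t=13ms (window 2): DENY
  req#14 t=13ms (window 2): DENY
  req#15 t=13ms (window 2): DENY

Allowed counts by window: 2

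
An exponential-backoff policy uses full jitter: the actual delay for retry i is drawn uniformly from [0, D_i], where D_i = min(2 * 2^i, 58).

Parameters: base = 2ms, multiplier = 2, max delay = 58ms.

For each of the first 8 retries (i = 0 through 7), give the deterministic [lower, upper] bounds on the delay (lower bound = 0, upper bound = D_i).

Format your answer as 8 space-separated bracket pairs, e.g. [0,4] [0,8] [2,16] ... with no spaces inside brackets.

Computing bounds per retry:
  i=0: D_i=min(2*2^0,58)=2, bounds=[0,2]
  i=1: D_i=min(2*2^1,58)=4, bounds=[0,4]
  i=2: D_i=min(2*2^2,58)=8, bounds=[0,8]
  i=3: D_i=min(2*2^3,58)=16, bounds=[0,16]
  i=4: D_i=min(2*2^4,58)=32, bounds=[0,32]
  i=5: D_i=min(2*2^5,58)=58, bounds=[0,58]
  i=6: D_i=min(2*2^6,58)=58, bounds=[0,58]
  i=7: D_i=min(2*2^7,58)=58, bounds=[0,58]

Answer: [0,2] [0,4] [0,8] [0,16] [0,32] [0,58] [0,58] [0,58]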